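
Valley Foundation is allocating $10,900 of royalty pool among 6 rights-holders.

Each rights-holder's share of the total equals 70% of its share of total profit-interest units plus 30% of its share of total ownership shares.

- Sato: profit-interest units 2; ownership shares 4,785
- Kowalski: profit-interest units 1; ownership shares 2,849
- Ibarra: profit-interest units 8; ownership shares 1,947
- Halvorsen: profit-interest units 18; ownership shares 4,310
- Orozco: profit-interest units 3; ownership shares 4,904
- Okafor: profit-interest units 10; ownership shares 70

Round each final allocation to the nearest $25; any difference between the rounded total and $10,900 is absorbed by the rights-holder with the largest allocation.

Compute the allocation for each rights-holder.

Totals — profit-interest units 42, ownership shares 18,865.
Composite weights (70% profit-interest units + 30% ownership shares): Sato 0.1094; Kowalski 0.0620; Ibarra 0.1643; Halvorsen 0.3685; Orozco 0.1280; Okafor 0.1678.
Unrounded shares: Sato 1,192.75; Kowalski 675.50; Ibarra 1,790.82; Halvorsen 4,017.08; Orozco 1,395.04; Okafor 1,828.80.
After rounding ($25): Sato $1,200; Kowalski $675; Ibarra $1,800; Halvorsen $4,025; Orozco $1,400; Okafor $1,825. Sum = $10,925.
Difference $10,900 − $10,925 = −$25 applied to largest allocation (Halvorsen): Halvorsen becomes $4,000.

Sato: $1,200 · Kowalski: $675 · Ibarra: $1,800 · Halvorsen: $4,000 · Orozco: $1,400 · Okafor: $1,825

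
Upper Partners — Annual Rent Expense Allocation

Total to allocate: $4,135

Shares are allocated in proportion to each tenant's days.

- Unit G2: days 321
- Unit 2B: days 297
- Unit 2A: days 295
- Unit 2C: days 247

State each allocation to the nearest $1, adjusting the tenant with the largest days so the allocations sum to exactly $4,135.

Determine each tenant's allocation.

Unit G2: $1,144 | Unit 2B: $1,059 | Unit 2A: $1,052 | Unit 2C: $880

Combined days = 321 + 297 + 295 + 247 = 1,160.
Raw shares: Unit G2 1,144.25; Unit 2B 1,058.70; Unit 2A 1,051.57; Unit 2C 880.47.
Rounded to nearest $1: Unit G2 $1,144; Unit 2B $1,059; Unit 2A $1,052; Unit 2C $880. Sum = $4,135.
Rounded total matches; no reconciliation needed.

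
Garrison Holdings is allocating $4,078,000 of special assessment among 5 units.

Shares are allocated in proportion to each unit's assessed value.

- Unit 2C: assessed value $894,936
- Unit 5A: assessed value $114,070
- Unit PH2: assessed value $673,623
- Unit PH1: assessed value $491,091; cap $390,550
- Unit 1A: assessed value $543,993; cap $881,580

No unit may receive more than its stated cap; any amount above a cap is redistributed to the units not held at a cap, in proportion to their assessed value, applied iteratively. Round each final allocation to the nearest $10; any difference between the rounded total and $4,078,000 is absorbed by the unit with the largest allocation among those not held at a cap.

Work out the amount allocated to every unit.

Unit 2C: $1,492,350 | Unit 5A: $190,220 | Unit PH2: $1,123,300 | Unit PH1: $390,550 | Unit 1A: $881,580

Combined assessed value = 2,717,713.
Pro-rata shares before constraints: Unit 2C 1,342,875.06; Unit 5A 171,165.04; Unit PH2 1,010,789.07; Unit PH1 736,894.99; Unit 1A 816,275.84.
Capped: Unit PH1 ($390,550); residual $3,687,450 reallocated over remaining assessed value 2,226,622.
Capped: Unit 1A ($881,580); residual $2,805,870 reallocated over remaining assessed value 1,682,629.
Redistributed shares: Unit 2C 1,492,351.60 → $1,492,350; Unit 5A 190,217.56 → $190,220; Unit PH2 1,123,300.84 → $1,123,300.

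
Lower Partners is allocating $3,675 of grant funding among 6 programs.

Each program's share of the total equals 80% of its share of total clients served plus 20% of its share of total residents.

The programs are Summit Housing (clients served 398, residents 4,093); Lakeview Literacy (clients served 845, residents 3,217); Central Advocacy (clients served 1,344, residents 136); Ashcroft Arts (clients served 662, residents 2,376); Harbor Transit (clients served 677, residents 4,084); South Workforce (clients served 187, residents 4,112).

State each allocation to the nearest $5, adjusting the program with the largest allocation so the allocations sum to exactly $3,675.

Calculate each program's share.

Summit Housing: $450 · Lakeview Literacy: $735 · Central Advocacy: $970 · Ashcroft Arts: $570 · Harbor Transit: $650 · South Workforce: $300

Totals — clients served 4,113, residents 18,018.
Composite weights (80% clients served + 20% residents): Summit Housing 0.1228; Lakeview Literacy 0.2001; Central Advocacy 0.2629; Ashcroft Arts 0.1551; Harbor Transit 0.1770; South Workforce 0.0820.
Raw shares: Summit Housing 451.46; Lakeview Literacy 735.24; Central Advocacy 966.25; Ashcroft Arts 570.13; Harbor Transit 650.52; South Workforce 301.41.
After rounding ($5): Summit Housing $450; Lakeview Literacy $735; Central Advocacy $965; Ashcroft Arts $570; Harbor Transit $650; South Workforce $300. Sum = $3,670.
Difference $3,675 − $3,670 = +$5 applied to largest allocation (Central Advocacy): Central Advocacy becomes $970.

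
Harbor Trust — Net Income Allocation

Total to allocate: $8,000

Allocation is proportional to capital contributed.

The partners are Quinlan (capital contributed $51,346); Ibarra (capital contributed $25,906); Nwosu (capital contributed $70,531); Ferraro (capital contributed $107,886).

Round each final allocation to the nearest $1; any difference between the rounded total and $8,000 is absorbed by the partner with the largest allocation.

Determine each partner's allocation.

Quinlan: $1,607 | Ibarra: $811 | Nwosu: $2,207 | Ferraro: $3,375

Sum of capital contributed: 255,669.
Pro-rata amounts: Quinlan 51,346/255,669 × $8,000 = 1,606.64; Ibarra 25,906/255,669 × $8,000 = 810.61; Nwosu 70,531/255,669 × $8,000 = 2,206.95; Ferraro 107,886/255,669 × $8,000 = 3,375.80.
After rounding ($1): Quinlan $1,607; Ibarra $811; Nwosu $2,207; Ferraro $3,376. Sum = $8,001.
Difference $8,000 − $8,001 = −$1 applied to largest allocation (Ferraro): Ferraro becomes $3,375.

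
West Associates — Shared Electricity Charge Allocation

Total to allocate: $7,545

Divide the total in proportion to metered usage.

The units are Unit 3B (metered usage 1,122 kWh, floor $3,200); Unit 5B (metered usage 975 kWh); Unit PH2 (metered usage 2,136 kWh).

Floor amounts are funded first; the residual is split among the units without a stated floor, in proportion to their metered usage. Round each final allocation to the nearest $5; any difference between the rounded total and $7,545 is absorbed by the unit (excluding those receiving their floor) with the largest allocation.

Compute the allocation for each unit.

Unit 3B: $3,200; Unit 5B: $1,360; Unit PH2: $2,985

Fund the minimums — Unit 3B $3,200. Balance $4,345.
Balance split over remaining metered usage 3,111: Unit 5B 1,361.74 → $1,360; Unit PH2 2,983.26 → $2,985.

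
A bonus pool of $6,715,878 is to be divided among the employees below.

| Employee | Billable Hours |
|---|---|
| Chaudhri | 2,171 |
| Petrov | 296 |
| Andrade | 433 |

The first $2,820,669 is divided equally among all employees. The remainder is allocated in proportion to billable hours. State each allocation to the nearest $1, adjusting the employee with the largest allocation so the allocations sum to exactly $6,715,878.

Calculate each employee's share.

Equal tier: $2,820,669 ÷ 3 = $940,223 apiece.
Remainder $3,895,209 by billable hours (total 2,900): Chaudhri 2,916,034.05 → $2,916,034; Petrov 397,579.95 → $397,580; Andrade 581,595.00 → $581,595.
Totals: Chaudhri $940,223 + $2,916,034 = $3,856,257; Petrov $940,223 + $397,580 = $1,337,803; Andrade $940,223 + $581,595 = $1,521,818.

Chaudhri: $3,856,257; Petrov: $1,337,803; Andrade: $1,521,818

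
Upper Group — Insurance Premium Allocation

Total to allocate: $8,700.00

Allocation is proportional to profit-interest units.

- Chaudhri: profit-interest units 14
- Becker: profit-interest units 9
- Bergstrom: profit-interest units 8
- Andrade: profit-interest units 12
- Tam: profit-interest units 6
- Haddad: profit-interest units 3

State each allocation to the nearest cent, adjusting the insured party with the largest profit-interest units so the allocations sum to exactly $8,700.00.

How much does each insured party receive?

Combined profit-interest units = 14 + 9 + 8 + 12 + 6 + 3 = 52.
Pro-rata amounts: Chaudhri 2,342.3077; Becker 1,505.7692; Bergstrom 1,338.4615; Andrade 2,007.6923; Tam 1,003.8462; Haddad 501.9231.
After rounding (cent): Chaudhri $2,342.31; Becker $1,505.77; Bergstrom $1,338.46; Andrade $2,007.69; Tam $1,003.85; Haddad $501.92. Sum = $8,700.00.
No rounding difference to absorb.

Chaudhri: $2,342.31 | Becker: $1,505.77 | Bergstrom: $1,338.46 | Andrade: $2,007.69 | Tam: $1,003.85 | Haddad: $501.92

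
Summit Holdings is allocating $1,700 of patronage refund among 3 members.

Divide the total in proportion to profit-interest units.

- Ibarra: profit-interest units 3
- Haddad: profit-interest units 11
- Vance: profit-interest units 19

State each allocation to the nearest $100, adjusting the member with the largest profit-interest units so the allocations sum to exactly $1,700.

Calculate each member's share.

Ibarra: $200 | Haddad: $600 | Vance: $900

Total profit-interest units = 3 + 11 + 19 = 33.
Proportional shares: Ibarra 154.55; Haddad 566.67; Vance 978.79.
Rounded to nearest $100: Ibarra $200; Haddad $600; Vance $1,000. Sum = $1,800.
Difference $1,700 − $1,800 = −$100 applied to largest profit-interest units (Vance): Vance becomes $900.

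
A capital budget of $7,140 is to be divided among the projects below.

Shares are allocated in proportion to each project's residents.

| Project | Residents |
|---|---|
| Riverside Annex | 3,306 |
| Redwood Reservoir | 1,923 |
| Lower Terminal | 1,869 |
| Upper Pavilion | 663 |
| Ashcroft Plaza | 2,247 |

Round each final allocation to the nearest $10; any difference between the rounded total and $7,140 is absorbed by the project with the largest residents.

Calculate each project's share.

Riverside Annex: $2,370; Redwood Reservoir: $1,370; Lower Terminal: $1,330; Upper Pavilion: $470; Ashcroft Plaza: $1,600

Total residents = 10,008.
Raw shares: Riverside Annex 3,306/10,008 × $7,140 = 2,358.60; Redwood Reservoir 1,923/10,008 × $7,140 = 1,371.92; Lower Terminal 1,869/10,008 × $7,140 = 1,333.40; Upper Pavilion 663/10,008 × $7,140 = 473.00; Ashcroft Plaza 2,247/10,008 × $7,140 = 1,603.08.
Rounded to nearest $10: Riverside Annex $2,360; Redwood Reservoir $1,370; Lower Terminal $1,330; Upper Pavilion $470; Ashcroft Plaza $1,600. Sum = $7,130.
Difference $7,140 − $7,130 = +$10 applied to largest residents (Riverside Annex): Riverside Annex becomes $2,370.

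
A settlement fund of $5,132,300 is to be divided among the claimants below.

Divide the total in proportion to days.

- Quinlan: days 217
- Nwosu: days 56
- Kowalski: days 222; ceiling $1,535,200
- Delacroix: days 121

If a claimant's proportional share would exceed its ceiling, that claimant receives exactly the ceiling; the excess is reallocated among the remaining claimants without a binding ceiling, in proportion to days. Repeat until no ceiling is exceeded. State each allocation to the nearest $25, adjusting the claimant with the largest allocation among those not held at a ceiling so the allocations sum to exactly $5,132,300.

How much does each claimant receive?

Sum of days: 616.
Pro-rata shares before constraints: Quinlan 1,807,969.32; Nwosu 466,572.73; Kowalski 1,849,627.60; Delacroix 1,008,130.36.
Cap binds for Kowalski ($1,535,200); balance $3,597,100 reallocated over remaining days 394.
Shares after redistribution: Quinlan 1,981,143.91 → $1,981,150; Nwosu 511,262.94 → $511,275; Delacroix 1,104,693.15 → $1,104,700.
Rounding difference −$25 applied to Quinlan → $1,981,125.

Quinlan: $1,981,125; Nwosu: $511,275; Kowalski: $1,535,200; Delacroix: $1,104,700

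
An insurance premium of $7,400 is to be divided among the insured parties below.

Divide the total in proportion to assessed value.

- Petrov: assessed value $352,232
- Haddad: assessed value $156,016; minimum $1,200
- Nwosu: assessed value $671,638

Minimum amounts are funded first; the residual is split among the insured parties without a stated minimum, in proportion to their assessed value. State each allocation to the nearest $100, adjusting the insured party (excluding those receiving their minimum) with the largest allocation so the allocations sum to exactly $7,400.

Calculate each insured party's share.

Guaranteed amounts: Haddad $1,200. Residual $6,200.
Residual split over remaining assessed value 1,023,870: Petrov 2,132.93 → $2,100; Nwosu 4,067.07 → $4,100.

Petrov: $2,100 · Haddad: $1,200 · Nwosu: $4,100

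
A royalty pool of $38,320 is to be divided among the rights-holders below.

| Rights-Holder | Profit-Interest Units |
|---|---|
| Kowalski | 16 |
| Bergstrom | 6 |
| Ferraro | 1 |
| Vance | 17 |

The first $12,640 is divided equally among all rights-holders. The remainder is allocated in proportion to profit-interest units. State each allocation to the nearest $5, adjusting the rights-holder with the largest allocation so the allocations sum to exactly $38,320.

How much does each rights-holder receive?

Kowalski: $13,430; Bergstrom: $7,010; Ferraro: $3,800; Vance: $14,080

Equal tier: $12,640 ÷ 4 = $3,160 apiece.
Remainder $25,680 by profit-interest units (total 40): Kowalski 10,272.00 → $10,270; Bergstrom 3,852.00 → $3,850; Ferraro 642.00 → $640; Vance 10,914.00 → $10,915.
Rounding difference +$5 on remainder applied to Vance.
Totals: Kowalski $3,160 + $10,270 = $13,430; Bergstrom $3,160 + $3,850 = $7,010; Ferraro $3,160 + $640 = $3,800; Vance $3,160 + $10,920 = $14,080.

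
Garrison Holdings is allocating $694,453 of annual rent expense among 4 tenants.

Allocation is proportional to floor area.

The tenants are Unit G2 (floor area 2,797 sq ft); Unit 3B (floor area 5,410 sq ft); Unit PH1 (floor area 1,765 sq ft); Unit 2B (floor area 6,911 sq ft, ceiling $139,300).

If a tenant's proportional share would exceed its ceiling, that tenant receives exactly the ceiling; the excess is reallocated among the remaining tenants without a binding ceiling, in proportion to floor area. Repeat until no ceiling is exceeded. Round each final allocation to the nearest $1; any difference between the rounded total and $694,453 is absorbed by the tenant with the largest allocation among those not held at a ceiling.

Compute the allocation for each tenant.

Total floor area = 16,883.
Pro-rata shares before constraints: Unit G2 115,049.76; Unit 3B 222,530.99; Unit PH1 72,600.22; Unit 2B 284,272.03.
Held at cap: Unit 2B ($139,300); remaining pool $555,153 reallocated over remaining floor area 9,972.
Shares after redistribution: Unit G2 155,712.29 → $155,712; Unit 3B 301,181.08 → $301,181; Unit PH1 98,259.63 → $98,260.

Unit G2: $155,712 | Unit 3B: $301,181 | Unit PH1: $98,260 | Unit 2B: $139,300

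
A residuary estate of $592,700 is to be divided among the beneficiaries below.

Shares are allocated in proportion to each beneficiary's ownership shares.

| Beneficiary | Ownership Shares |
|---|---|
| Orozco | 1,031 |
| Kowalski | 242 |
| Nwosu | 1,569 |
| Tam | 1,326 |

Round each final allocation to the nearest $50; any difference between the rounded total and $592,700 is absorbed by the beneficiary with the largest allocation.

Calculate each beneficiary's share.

Orozco: $146,600 | Kowalski: $34,400 | Nwosu: $223,150 | Tam: $188,550

Total ownership shares = 4,168.
Raw shares: Orozco 1,031/4,168 × $592,700 = 146,610.77; Kowalski 242/4,168 × $592,700 = 34,413.00; Nwosu 1,569/4,168 × $592,700 = 223,115.71; Tam 1,326/4,168 × $592,700 = 188,560.51.
At nearest $50: Orozco $146,600; Kowalski $34,400; Nwosu $223,100; Tam $188,550. Sum = $592,650.
Difference $592,700 − $592,650 = +$50 applied to largest allocation (Nwosu): Nwosu becomes $223,150.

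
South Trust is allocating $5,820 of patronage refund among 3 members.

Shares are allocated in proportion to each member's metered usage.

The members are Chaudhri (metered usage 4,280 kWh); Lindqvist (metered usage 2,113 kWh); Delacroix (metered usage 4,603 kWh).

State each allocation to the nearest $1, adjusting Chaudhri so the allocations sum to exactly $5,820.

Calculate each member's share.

Sum of metered usage: 10,996.
Pro-rata amounts: Chaudhri 4,280/10,996 × $5,820 = 2,265.33; Lindqvist 2,113/10,996 × $5,820 = 1,118.38; Delacroix 4,603/10,996 × $5,820 = 2,436.29.
After rounding ($1): Chaudhri $2,265; Lindqvist $1,118; Delacroix $2,436. Sum = $5,819.
Difference $5,820 − $5,819 = +$1 applied to Chaudhri: Chaudhri becomes $2,266.

Chaudhri: $2,266 | Lindqvist: $1,118 | Delacroix: $2,436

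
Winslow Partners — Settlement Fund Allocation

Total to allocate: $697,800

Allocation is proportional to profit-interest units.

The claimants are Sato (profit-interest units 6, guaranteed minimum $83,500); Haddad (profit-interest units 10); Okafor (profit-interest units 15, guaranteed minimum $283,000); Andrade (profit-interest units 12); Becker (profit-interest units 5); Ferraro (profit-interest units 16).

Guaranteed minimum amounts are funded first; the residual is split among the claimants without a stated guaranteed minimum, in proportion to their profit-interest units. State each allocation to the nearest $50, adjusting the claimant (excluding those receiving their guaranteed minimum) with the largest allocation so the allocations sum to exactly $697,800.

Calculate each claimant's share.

Fund the minimums — Sato $83,500; Okafor $283,000. Remaining pool $331,300.
Remaining pool split over remaining profit-interest units 43: Haddad 77,046.51 → $77,050; Andrade 92,455.81 → $92,450; Becker 38,523.26 → $38,500; Ferraro 123,274.42 → $123,250.
Rounding difference +$50 applied to Ferraro → $123,300.

Sato: $83,500; Haddad: $77,050; Okafor: $283,000; Andrade: $92,450; Becker: $38,500; Ferraro: $123,300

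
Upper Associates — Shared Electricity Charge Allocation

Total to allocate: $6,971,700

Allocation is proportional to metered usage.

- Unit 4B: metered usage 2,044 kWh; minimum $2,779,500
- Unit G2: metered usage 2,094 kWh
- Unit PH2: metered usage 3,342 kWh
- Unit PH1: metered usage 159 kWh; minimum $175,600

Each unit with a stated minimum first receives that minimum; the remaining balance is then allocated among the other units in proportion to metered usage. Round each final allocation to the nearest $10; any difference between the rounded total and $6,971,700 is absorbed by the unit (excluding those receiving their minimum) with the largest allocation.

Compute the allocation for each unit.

Guaranteed amounts: Unit 4B $2,779,500; Unit PH1 $175,600. Balance $4,016,600.
Balance split over remaining metered usage 5,436: Unit G2 1,547,233.33 → $1,547,230; Unit PH2 2,469,366.67 → $2,469,370.

Unit 4B: $2,779,500 · Unit G2: $1,547,230 · Unit PH2: $2,469,370 · Unit PH1: $175,600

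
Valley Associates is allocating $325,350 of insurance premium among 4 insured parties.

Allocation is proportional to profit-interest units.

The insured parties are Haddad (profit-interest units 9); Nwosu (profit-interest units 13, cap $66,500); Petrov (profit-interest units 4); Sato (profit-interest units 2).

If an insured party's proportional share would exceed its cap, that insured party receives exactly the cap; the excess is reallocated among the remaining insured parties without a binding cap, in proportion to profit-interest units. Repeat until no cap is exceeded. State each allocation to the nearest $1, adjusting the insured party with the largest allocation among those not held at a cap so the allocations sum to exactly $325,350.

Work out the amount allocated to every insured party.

Sum of profit-interest units: 28.
Pro-rata shares before constraints: Haddad 104,576.79; Nwosu 151,055.36; Petrov 46,478.57; Sato 23,239.29.
Cap binds for Nwosu ($66,500); balance $258,850 reallocated over remaining profit-interest units 15.
Shares after redistribution: Haddad 155,310.00 → $155,310; Petrov 69,026.67 → $69,027; Sato 34,513.33 → $34,513.

Haddad: $155,310 | Nwosu: $66,500 | Petrov: $69,027 | Sato: $34,513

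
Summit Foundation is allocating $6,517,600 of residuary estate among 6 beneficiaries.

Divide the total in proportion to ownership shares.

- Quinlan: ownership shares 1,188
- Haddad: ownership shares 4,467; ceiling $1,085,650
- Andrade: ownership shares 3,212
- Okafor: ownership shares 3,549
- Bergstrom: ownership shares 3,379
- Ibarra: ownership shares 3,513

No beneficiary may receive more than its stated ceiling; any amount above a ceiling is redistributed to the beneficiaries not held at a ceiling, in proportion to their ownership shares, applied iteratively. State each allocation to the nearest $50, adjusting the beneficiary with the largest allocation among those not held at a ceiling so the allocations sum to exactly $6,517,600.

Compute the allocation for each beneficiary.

Sum of ownership shares: 19,308.
Proportional shares (ignoring caps): Quinlan 401,020.76; Haddad 1,507,878.56; Andrade 1,084,241.31; Okafor 1,197,998.88; Bergstrom 1,140,613.76; Ibarra 1,185,846.74.
Cap binds for Haddad ($1,085,650); residual $5,431,950 reallocated over remaining ownership shares 14,841.
Redistributed shares: Quinlan 434,819.53 → $434,800; Andrade 1,175,623.17 → $1,175,600; Okafor 1,298,968.44 → $1,298,950; Bergstrom 1,236,746.79 → $1,236,750; Ibarra 1,285,792.09 → $1,285,800.
Rounding difference +$50 applied to Okafor → $1,299,000.

Quinlan: $434,800 · Haddad: $1,085,650 · Andrade: $1,175,600 · Okafor: $1,299,000 · Bergstrom: $1,236,750 · Ibarra: $1,285,800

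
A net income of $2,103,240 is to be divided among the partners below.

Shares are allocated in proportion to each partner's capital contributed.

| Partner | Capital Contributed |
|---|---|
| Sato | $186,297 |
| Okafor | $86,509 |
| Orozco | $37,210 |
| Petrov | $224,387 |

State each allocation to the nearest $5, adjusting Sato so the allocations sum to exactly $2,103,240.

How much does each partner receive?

Sato: $733,210 | Okafor: $340,470 | Orozco: $146,445 | Petrov: $883,115

Combined capital contributed = 534,403.
Unrounded shares: Sato 186,297/534,403 × $2,103,240 = 733,205.66; Okafor 86,509/534,403 × $2,103,240 = 340,471.87; Orozco 37,210/534,403 × $2,103,240 = 146,446.71; Petrov 224,387/534,403 × $2,103,240 = 883,115.76.
After rounding ($5): Sato $733,205; Okafor $340,470; Orozco $146,445; Petrov $883,115. Sum = $2,103,235.
Difference $2,103,240 − $2,103,235 = +$5 applied to Sato: Sato becomes $733,210.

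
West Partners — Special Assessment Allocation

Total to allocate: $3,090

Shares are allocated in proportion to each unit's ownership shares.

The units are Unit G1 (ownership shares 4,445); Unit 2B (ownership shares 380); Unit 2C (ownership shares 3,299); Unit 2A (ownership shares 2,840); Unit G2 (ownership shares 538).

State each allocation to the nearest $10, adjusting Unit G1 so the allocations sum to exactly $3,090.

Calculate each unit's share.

Ownership shares total: 11,502.
Raw shares: Unit G1 4,445/11,502 × $3,090 = 1,194.14; Unit 2B 380/11,502 × $3,090 = 102.09; Unit 2C 3,299/11,502 × $3,090 = 886.27; Unit 2A 2,840/11,502 × $3,090 = 762.96; Unit G2 538/11,502 × $3,090 = 144.53.
At nearest $10: Unit G1 $1,190; Unit 2B $100; Unit 2C $890; Unit 2A $760; Unit G2 $140. Sum = $3,080.
Difference $3,090 − $3,080 = +$10 applied to Unit G1: Unit G1 becomes $1,200.

Unit G1: $1,200; Unit 2B: $100; Unit 2C: $890; Unit 2A: $760; Unit G2: $140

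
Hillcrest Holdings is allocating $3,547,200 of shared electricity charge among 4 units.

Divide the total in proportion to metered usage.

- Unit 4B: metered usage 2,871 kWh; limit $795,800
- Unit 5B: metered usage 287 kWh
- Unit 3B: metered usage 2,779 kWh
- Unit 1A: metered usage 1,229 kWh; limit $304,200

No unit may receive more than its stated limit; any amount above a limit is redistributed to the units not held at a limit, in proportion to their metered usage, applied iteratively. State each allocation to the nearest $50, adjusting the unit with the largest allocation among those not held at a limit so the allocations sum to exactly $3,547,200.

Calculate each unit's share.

Sum of metered usage: 7,166.
Unconstrained shares: Unit 4B 1,421,157.02; Unit 5B 142,066.20; Unit 3B 1,375,616.63; Unit 1A 608,360.15.
Held at cap: Unit 4B ($795,800), Unit 1A ($304,200); remaining pool $2,447,200 reallocated over remaining metered usage 3,066.
Redistributed shares: Unit 5B 229,075.80 → $229,100; Unit 3B 2,218,124.20 → $2,218,100.

Unit 4B: $795,800 | Unit 5B: $229,100 | Unit 3B: $2,218,100 | Unit 1A: $304,200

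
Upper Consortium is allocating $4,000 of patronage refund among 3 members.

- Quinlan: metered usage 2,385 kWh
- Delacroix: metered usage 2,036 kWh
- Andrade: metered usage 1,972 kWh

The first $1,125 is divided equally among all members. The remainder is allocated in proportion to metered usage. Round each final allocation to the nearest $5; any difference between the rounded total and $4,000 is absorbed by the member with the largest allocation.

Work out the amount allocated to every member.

$1,125 shared equally gives $375 per member.
Remainder $2,875 by metered usage (total 6,393): Quinlan 1,072.56 → $1,075; Delacroix 915.61 → $915; Andrade 886.83 → $885.
Totals: Quinlan $375 + $1,075 = $1,450; Delacroix $375 + $915 = $1,290; Andrade $375 + $885 = $1,260.

Quinlan: $1,450 · Delacroix: $1,290 · Andrade: $1,260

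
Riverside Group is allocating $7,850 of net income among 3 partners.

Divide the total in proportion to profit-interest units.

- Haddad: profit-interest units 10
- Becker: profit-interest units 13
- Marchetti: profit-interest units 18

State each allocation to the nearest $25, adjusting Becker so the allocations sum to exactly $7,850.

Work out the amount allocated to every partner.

Profit-interest units total: 41.
Unrounded shares: Haddad 10/41 × $7,850 = 1,914.63; Becker 13/41 × $7,850 = 2,489.02; Marchetti 18/41 × $7,850 = 3,446.34.
At nearest $25: Haddad $1,925; Becker $2,500; Marchetti $3,450. Sum = $7,875.
Difference $7,850 − $7,875 = −$25 applied to Becker: Becker becomes $2,475.

Haddad: $1,925 | Becker: $2,475 | Marchetti: $3,450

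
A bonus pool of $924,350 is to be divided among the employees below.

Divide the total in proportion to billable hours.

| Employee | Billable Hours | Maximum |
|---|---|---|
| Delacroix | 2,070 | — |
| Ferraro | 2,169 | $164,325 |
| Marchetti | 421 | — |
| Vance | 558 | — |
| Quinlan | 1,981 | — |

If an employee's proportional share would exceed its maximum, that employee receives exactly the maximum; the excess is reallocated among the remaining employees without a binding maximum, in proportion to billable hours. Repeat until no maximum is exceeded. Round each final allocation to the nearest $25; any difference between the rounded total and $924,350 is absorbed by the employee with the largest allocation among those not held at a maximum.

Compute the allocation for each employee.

Delacroix: $312,775 · Ferraro: $164,325 · Marchetti: $63,600 · Vance: $84,325 · Quinlan: $299,325

Total billable hours = 7,199.
Pro-rata shares before constraints: Delacroix 265,787.54; Ferraro 278,499.12; Marchetti 54,056.31; Vance 71,647.08; Quinlan 254,359.96.
Capped: Ferraro ($164,325); balance $760,025 reallocated over remaining billable hours 5,030.
Shares after redistribution: Delacroix 312,773.71 → $312,775; Marchetti 63,612.43 → $63,600; Vance 84,312.91 → $84,325; Quinlan 299,325.95 → $299,325.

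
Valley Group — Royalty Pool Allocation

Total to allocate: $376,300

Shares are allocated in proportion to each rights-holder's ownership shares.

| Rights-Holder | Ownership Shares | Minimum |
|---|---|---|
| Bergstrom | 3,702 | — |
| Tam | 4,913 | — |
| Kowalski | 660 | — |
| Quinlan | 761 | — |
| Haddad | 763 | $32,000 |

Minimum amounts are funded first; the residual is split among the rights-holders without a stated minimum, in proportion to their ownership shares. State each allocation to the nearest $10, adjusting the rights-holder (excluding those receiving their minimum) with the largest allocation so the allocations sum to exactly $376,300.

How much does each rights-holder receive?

Bergstrom: $127,000 | Tam: $168,550 | Kowalski: $22,640 | Quinlan: $26,110 | Haddad: $32,000

Fund the minimums — Haddad $32,000. Residual $344,300.
Residual split over remaining ownership shares 10,036: Bergstrom 127,002.65 → $127,000; Tam 168,547.82 → $168,550; Kowalski 22,642.29 → $22,640; Quinlan 26,107.24 → $26,110.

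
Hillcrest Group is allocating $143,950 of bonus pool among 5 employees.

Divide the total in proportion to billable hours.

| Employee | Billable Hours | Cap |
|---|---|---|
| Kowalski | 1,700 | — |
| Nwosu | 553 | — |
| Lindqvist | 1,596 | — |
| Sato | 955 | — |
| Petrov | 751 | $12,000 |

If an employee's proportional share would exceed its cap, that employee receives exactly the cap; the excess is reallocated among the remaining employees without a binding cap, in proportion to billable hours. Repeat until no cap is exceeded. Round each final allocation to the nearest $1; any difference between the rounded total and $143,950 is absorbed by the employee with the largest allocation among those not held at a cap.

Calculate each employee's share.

Combined billable hours = 5,555.
Unconstrained shares: Kowalski 44,053.11; Nwosu 14,330.22; Lindqvist 41,358.09; Sato 24,747.48; Petrov 19,461.11.
Capped: Petrov ($12,000); residual $131,950 reallocated over remaining billable hours 4,804.
Redistributed shares: Kowalski 46,693.38 → $46,693; Nwosu 15,189.08 → $15,189; Lindqvist 43,836.84 → $43,837; Sato 26,230.69 → $26,231.

Kowalski: $46,693 · Nwosu: $15,189 · Lindqvist: $43,837 · Sato: $26,231 · Petrov: $12,000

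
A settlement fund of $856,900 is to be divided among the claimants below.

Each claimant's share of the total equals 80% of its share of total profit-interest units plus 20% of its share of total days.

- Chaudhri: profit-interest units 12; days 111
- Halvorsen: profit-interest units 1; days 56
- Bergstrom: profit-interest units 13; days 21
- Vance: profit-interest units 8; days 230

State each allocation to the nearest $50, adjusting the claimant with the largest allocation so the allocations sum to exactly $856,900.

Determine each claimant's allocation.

Chaudhri: $287,500 · Halvorsen: $43,100 · Bergstrom: $270,700 · Vance: $255,600

Profit-interest units total 34; days total 418.
Composite weights (80% profit-interest units + 20% days): Chaudhri 0.3355; Halvorsen 0.0503; Bergstrom 0.3159; Vance 0.2983.
Unrounded shares: Chaudhri 287,458.24; Halvorsen 43,122.35; Bergstrom 270,720.59; Vance 255,598.82.
Rounded to nearest $50: Chaudhri $287,450; Halvorsen $43,100; Bergstrom $270,700; Vance $255,600. Sum = $856,850.
Difference $856,900 − $856,850 = +$50 applied to largest allocation (Chaudhri): Chaudhri becomes $287,500.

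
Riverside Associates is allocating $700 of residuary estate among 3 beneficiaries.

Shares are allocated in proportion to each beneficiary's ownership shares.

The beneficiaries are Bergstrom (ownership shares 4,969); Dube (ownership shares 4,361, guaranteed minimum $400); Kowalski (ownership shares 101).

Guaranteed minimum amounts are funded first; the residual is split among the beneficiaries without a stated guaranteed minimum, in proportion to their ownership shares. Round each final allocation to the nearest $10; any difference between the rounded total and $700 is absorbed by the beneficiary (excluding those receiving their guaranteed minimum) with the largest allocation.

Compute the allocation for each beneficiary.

Minimums first: Dube $400. Balance $300.
Balance split over remaining ownership shares 5,070: Bergstrom 294.02 → $290; Kowalski 5.98 → $10.

Bergstrom: $290; Dube: $400; Kowalski: $10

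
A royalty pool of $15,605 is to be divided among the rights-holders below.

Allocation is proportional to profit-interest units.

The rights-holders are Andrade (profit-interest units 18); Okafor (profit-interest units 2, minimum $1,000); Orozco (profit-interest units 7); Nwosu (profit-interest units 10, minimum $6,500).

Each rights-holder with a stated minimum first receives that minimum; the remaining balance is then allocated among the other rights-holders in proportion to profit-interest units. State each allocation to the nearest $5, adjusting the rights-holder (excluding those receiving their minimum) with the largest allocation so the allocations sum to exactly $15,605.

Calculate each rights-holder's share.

Andrade: $5,835; Okafor: $1,000; Orozco: $2,270; Nwosu: $6,500

Fund the minimums — Okafor $1,000; Nwosu $6,500. Residual $8,105.
Residual split over remaining profit-interest units 25: Andrade 5,835.60 → $5,835; Orozco 2,269.40 → $2,270.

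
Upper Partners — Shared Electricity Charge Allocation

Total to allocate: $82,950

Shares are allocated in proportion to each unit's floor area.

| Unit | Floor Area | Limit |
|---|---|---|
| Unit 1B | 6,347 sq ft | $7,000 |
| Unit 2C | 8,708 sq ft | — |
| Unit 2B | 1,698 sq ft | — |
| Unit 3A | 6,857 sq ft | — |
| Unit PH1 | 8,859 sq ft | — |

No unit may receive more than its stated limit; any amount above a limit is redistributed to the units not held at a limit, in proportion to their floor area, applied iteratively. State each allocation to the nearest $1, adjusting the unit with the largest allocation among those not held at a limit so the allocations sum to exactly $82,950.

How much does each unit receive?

Total floor area = 32,469.
Pro-rata shares before constraints: Unit 1B 16,214.96; Unit 2C 22,246.72; Unit 2B 4,337.96; Unit 3A 17,517.88; Unit PH1 22,632.48.
Capped: Unit 1B ($7,000); residual $75,950 reallocated over remaining floor area 26,122.
Redistributed shares: Unit 2C 25,318.61 → $25,319; Unit 2B 4,936.95 → $4,937; Unit 3A 19,936.80 → $19,937; Unit PH1 25,757.64 → $25,758.
Rounding difference −$1 applied to Unit PH1 → $25,757.

Unit 1B: $7,000 | Unit 2C: $25,319 | Unit 2B: $4,937 | Unit 3A: $19,937 | Unit PH1: $25,757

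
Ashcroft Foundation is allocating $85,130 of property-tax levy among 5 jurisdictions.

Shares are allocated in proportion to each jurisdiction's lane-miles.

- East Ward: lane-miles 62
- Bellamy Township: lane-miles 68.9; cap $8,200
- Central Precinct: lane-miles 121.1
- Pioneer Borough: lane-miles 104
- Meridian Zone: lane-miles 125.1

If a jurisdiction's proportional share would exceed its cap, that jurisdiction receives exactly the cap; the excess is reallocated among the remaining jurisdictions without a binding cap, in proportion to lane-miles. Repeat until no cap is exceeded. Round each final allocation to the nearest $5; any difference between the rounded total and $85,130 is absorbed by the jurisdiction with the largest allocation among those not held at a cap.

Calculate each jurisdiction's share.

East Ward: $11,570; Bellamy Township: $8,200; Central Precinct: $22,600; Pioneer Borough: $19,410; Meridian Zone: $23,350

Lane-miles total: 481.1.
Unconstrained shares: East Ward 10,970.82; Bellamy Township 12,191.76; Central Precinct 21,428.48; Pioneer Borough 18,402.66; Meridian Zone 22,136.28.
Cap binds for Bellamy Township ($8,200); balance $76,930 reallocated over remaining lane-miles 412.2.
Remaining shares: East Ward 11,571.23 → $11,570; Central Precinct 22,601.22 → $22,600; Pioneer Borough 19,409.80 → $19,410; Meridian Zone 23,347.75 → $23,350.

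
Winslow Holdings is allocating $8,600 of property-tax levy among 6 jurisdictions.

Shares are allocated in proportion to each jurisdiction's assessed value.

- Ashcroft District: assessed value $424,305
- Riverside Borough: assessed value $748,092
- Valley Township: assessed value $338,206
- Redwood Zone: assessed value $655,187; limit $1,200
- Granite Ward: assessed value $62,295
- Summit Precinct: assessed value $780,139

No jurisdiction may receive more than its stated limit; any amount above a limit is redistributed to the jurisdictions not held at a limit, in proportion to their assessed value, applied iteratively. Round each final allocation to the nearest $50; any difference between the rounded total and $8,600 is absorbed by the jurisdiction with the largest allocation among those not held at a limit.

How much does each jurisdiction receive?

Combined assessed value = 3,008,224.
Pro-rata shares before constraints: Ashcroft District 1,213.02; Riverside Borough 2,138.67; Valley Township 966.87; Redwood Zone 1,873.07; Granite Ward 178.09; Summit Precinct 2,230.28.
Held at cap: Redwood Zone ($1,200); remaining pool $7,400 reallocated over remaining assessed value 2,353,037.
Redistributed shares: Ashcroft District 1,334.38 → $1,350; Riverside Borough 2,352.65 → $2,350; Valley Township 1,063.61 → $1,050; Granite Ward 195.91 → $200; Summit Precinct 2,453.44 → $2,450.

Ashcroft District: $1,350 | Riverside Borough: $2,350 | Valley Township: $1,050 | Redwood Zone: $1,200 | Granite Ward: $200 | Summit Precinct: $2,450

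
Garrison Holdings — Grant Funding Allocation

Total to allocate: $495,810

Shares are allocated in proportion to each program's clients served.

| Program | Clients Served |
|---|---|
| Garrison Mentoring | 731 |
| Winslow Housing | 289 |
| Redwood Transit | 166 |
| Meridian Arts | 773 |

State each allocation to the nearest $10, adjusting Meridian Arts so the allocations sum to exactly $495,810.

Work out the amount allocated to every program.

Garrison Mentoring: $185,010 | Winslow Housing: $73,140 | Redwood Transit: $42,010 | Meridian Arts: $195,650

Total clients served = 1,959.
Unrounded shares: Garrison Mentoring 731/1,959 × $495,810 = 185,011.29; Winslow Housing 289/1,959 × $495,810 = 73,144.00; Redwood Transit 166/1,959 × $495,810 = 42,013.51; Meridian Arts 773/1,959 × $495,810 = 195,641.21.
After rounding ($10): Garrison Mentoring $185,010; Winslow Housing $73,140; Redwood Transit $42,010; Meridian Arts $195,640. Sum = $495,800.
Difference $495,810 − $495,800 = +$10 applied to Meridian Arts: Meridian Arts becomes $195,650.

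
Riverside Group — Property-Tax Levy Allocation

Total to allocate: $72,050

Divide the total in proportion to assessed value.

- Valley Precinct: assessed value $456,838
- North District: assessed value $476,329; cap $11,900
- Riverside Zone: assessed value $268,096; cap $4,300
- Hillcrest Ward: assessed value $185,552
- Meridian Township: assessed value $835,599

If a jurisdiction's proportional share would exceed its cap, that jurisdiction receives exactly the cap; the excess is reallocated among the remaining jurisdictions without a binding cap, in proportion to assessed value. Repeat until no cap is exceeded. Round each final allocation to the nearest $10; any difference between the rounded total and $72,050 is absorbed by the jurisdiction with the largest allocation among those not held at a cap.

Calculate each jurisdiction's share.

Valley Precinct: $17,260; North District: $11,900; Riverside Zone: $4,300; Hillcrest Ward: $7,010; Meridian Township: $31,580

Sum of assessed value: 2,222,414.
Pro-rata shares before constraints: Valley Precinct 14,810.55; North District 15,442.44; Riverside Zone 8,691.59; Hillcrest Ward 6,015.54; Meridian Township 27,089.87.
Capped: North District ($11,900), Riverside Zone ($4,300); remaining pool $55,850 reallocated over remaining assessed value 1,477,989.
Shares after redistribution: Valley Precinct 17,262.92 → $17,260; Hillcrest Ward 7,011.61 → $7,010; Meridian Township 31,575.47 → $31,580.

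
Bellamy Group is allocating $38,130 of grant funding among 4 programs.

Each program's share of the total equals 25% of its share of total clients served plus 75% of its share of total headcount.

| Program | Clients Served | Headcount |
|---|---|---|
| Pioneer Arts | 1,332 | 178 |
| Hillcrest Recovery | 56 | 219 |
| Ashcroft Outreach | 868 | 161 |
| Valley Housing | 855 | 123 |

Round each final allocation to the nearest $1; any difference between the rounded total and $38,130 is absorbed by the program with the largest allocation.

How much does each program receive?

Pioneer Arts: $11,556 · Hillcrest Recovery: $9,368 · Ashcroft Outreach: $9,421 · Valley Housing: $7,785

Totals — clients served 3,111, headcount 681.
Combined weights (25% clients served + 75% headcount): Pioneer Arts 0.3031; Hillcrest Recovery 0.2457; Ashcroft Outreach 0.2471; Valley Housing 0.2042.
Proportional shares: Pioneer Arts 11,556.24; Hillcrest Recovery 9,368.14; Ashcroft Outreach 9,420.60; Valley Housing 7,785.02.
After rounding ($1): Pioneer Arts $11,556; Hillcrest Recovery $9,368; Ashcroft Outreach $9,421; Valley Housing $7,785. Sum = $38,130.
No rounding difference to absorb.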